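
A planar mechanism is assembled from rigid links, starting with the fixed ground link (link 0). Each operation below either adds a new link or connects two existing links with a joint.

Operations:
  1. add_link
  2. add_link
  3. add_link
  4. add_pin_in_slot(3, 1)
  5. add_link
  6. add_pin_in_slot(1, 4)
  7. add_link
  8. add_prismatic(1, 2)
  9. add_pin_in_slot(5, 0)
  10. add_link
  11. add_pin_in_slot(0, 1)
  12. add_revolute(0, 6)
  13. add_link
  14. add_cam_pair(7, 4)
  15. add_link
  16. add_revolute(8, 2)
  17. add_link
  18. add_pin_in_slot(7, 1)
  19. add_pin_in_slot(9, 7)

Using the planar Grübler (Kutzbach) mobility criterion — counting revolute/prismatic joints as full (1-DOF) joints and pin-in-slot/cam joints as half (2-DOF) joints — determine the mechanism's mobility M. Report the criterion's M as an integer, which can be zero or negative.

M = 14

L=1 J1=0 J2=0
add link → L=2 J1=0 J2=0
add link → L=3 J1=0 J2=0
add link → L=4 J1=0 J2=0
PS@3,1 dof=2 J2 → L=4 J1=0 J2=1
add link → L=5 J1=0 J2=1
PS@1,4 dof=2 J2 → L=5 J1=0 J2=2
add link → L=6 J1=0 J2=2
P@1,2 dof=1 J1 → L=6 J1=1 J2=2
PS@5,0 dof=2 J2 → L=6 J1=1 J2=3
add link → L=7 J1=1 J2=3
PS@0,1 dof=2 J2 → L=7 J1=1 J2=4
R@0,6 dof=1 J1 → L=7 J1=2 J2=4
add link → L=8 J1=2 J2=4
C@7,4 dof=2 J2 → L=8 J1=2 J2=5
add link → L=9 J1=2 J2=5
R@8,2 dof=1 J1 → L=9 J1=3 J2=5
add link → L=10 J1=3 J2=5
PS@7,1 dof=2 J2 → L=10 J1=3 J2=6
PS@9,7 dof=2 J2 → L=10 J1=3 J2=7
M=3(L−1)−2J1−J2=3·9−2·3−7=14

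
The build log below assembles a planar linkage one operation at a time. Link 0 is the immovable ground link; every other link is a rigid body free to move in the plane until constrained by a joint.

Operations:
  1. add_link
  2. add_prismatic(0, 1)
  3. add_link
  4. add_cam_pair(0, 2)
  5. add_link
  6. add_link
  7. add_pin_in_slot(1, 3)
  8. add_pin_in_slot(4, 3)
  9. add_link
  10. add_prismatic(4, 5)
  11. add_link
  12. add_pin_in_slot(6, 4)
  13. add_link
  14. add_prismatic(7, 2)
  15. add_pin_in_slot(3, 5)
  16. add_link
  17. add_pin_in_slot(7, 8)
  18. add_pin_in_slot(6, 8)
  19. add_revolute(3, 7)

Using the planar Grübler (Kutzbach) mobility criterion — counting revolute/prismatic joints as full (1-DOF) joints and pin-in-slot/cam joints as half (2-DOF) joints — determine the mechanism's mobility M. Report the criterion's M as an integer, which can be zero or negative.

M = 9

(L,J1,J2)=(1,0,0); link0 fixed
link1: (2,0,0)
P 0-1 [J1]: (2,1,0)
link2: (3,1,0)
C 0-2 [J2]: (3,1,1)
link3: (4,1,1)
link4: (5,1,1)
PS 1-3 [J2]: (5,1,2)
PS 4-3 [J2]: (5,1,3)
link5: (6,1,3)
P 4-5 [J1]: (6,2,3)
link6: (7,2,3)
PS 6-4 [J2]: (7,2,4)
link7: (8,2,4)
P 7-2 [J1]: (8,3,4)
PS 3-5 [J2]: (8,3,5)
link8: (9,3,5)
PS 7-8 [J2]: (9,3,6)
PS 6-8 [J2]: (9,3,7)
R 3-7 [J1]: (9,4,7)
Grübler: 3·8 − 2·4 − 7 = 9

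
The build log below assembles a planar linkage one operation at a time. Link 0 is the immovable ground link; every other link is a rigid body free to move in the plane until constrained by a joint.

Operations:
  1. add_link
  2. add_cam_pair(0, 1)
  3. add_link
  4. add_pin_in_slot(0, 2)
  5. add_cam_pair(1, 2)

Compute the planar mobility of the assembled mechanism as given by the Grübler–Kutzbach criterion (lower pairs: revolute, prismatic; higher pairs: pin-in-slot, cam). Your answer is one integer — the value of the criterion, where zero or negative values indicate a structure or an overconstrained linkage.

M = 3

L=1 J1=0 J2=0
add link → L=2 J1=0 J2=0
C@0,1 dof=2 J2 → L=2 J1=0 J2=1
add link → L=3 J1=0 J2=1
PS@0,2 dof=2 J2 → L=3 J1=0 J2=2
C@1,2 dof=2 J2 → L=3 J1=0 J2=3
M=3(L−1)−2J1−J2=3·2−2·0−3=3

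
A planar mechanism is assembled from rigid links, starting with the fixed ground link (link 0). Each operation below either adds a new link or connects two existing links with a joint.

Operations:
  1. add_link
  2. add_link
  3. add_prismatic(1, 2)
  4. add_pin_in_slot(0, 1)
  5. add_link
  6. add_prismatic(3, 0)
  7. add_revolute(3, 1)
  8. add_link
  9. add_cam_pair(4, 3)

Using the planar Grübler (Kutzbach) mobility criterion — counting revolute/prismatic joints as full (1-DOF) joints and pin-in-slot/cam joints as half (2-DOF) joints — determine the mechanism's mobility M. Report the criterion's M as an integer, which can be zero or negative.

M = 4

(L,J1,J2)=(1,0,0); link0 fixed
link1: (2,0,0)
link2: (3,0,0)
P 1-2 [J1]: (3,1,0)
PS 0-1 [J2]: (3,1,1)
link3: (4,1,1)
P 3-0 [J1]: (4,2,1)
R 3-1 [J1]: (4,3,1)
link4: (5,3,1)
C 4-3 [J2]: (5,3,2)
Grübler: 3·4 − 2·3 − 2 = 4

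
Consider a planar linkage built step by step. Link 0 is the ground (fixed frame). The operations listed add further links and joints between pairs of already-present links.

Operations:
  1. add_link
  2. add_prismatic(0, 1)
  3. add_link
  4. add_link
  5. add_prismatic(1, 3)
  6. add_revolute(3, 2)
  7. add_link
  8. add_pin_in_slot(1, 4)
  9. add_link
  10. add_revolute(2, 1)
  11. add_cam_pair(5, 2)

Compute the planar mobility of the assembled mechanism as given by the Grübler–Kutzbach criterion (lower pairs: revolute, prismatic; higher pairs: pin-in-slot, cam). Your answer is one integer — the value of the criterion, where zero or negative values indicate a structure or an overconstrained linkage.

(L,J1,J2)=(1,0,0); link0 fixed
link1: (2,0,0)
P 0-1 [J1]: (2,1,0)
link2: (3,1,0)
link3: (4,1,0)
P 1-3 [J1]: (4,2,0)
R 3-2 [J1]: (4,3,0)
link4: (5,3,0)
PS 1-4 [J2]: (5,3,1)
link5: (6,3,1)
R 2-1 [J1]: (6,4,1)
C 5-2 [J2]: (6,4,2)
Grübler: 3·5 − 2·4 − 2 = 5

M = 5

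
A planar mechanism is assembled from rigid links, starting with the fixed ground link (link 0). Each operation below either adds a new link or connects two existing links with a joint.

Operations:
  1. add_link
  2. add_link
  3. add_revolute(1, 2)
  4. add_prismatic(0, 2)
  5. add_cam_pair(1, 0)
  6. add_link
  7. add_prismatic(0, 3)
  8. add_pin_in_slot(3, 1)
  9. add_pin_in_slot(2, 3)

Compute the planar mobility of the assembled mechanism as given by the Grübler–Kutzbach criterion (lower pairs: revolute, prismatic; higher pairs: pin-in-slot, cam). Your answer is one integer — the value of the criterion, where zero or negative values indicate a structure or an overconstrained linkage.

M = 0

[1;0;0] (link 0 is ground)
L+ [2;0;0]
L+ [3;0;0]
R(1,2)∈J1 [3;1;0]
P(0,2)∈J1 [3;2;0]
C(1,0)∈J2 [3;2;1]
L+ [4;2;1]
P(0,3)∈J1 [4;3;1]
PS(3,1)∈J2 [4;3;2]
PS(2,3)∈J2 [4;3;3]
mobility = 9 − 6 − 3 = 0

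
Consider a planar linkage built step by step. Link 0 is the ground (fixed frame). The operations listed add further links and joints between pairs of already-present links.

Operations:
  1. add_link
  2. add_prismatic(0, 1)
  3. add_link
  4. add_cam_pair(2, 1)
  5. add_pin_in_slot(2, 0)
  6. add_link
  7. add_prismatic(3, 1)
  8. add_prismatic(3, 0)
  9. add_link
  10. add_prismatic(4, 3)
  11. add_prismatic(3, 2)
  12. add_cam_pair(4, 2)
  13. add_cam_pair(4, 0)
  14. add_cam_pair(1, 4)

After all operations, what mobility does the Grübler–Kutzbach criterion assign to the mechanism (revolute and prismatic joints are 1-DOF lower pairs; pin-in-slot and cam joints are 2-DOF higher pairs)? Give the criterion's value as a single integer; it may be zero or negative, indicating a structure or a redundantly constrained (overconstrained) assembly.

M = -3

link 0 = ground. State L|J1|J2 = 1|0|0
+link1  2|0|0
P(0,1) f=1→J1  2|1|0
+link2  3|1|0
C(2,1) f=2→J2  3|1|1
PS(2,0) f=2→J2  3|1|2
+link3  4|1|2
P(3,1) f=1→J1  4|2|2
P(3,0) f=1→J1  4|3|2
+link4  5|3|2
P(4,3) f=1→J1  5|4|2
P(3,2) f=1→J1  5|5|2
C(4,2) f=2→J2  5|5|3
C(4,0) f=2→J2  5|5|4
C(1,4) f=2→J2  5|5|5
M = 3(5−1)−2·5−5 = 12−10−5 = -3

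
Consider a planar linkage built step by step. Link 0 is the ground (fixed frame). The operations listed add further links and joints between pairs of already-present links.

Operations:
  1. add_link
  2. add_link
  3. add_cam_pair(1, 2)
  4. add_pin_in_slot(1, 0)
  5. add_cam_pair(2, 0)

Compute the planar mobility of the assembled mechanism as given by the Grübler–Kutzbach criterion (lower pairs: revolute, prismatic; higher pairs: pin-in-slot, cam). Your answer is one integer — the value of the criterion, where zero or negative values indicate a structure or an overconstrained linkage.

M = 3

link 0 = ground. State L|J1|J2 = 1|0|0
+link1  2|0|0
+link2  3|0|0
C(1,2) f=2→J2  3|0|1
PS(1,0) f=2→J2  3|0|2
C(2,0) f=2→J2  3|0|3
M = 3(3−1)−2·0−3 = 6−0−3 = 3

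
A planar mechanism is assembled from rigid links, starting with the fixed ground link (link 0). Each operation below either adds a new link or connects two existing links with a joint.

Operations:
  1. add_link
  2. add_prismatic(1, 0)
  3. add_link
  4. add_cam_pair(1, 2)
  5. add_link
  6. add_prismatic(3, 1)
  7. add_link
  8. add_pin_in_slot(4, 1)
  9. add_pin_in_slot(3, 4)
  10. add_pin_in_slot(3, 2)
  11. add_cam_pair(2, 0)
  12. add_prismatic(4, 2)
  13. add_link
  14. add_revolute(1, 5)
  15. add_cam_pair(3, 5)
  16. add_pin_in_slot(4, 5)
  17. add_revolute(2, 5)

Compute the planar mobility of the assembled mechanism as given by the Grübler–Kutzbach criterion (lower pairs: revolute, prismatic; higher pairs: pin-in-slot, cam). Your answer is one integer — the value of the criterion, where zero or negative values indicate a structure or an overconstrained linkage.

(L,J1,J2)=(1,0,0); link0 fixed
link1: (2,0,0)
P 1-0 [J1]: (2,1,0)
link2: (3,1,0)
C 1-2 [J2]: (3,1,1)
link3: (4,1,1)
P 3-1 [J1]: (4,2,1)
link4: (5,2,1)
PS 4-1 [J2]: (5,2,2)
PS 3-4 [J2]: (5,2,3)
PS 3-2 [J2]: (5,2,4)
C 2-0 [J2]: (5,2,5)
P 4-2 [J1]: (5,3,5)
link5: (6,3,5)
R 1-5 [J1]: (6,4,5)
C 3-5 [J2]: (6,4,6)
PS 4-5 [J2]: (6,4,7)
R 2-5 [J1]: (6,5,7)
Grübler: 3·5 − 2·5 − 7 = -2

M = -2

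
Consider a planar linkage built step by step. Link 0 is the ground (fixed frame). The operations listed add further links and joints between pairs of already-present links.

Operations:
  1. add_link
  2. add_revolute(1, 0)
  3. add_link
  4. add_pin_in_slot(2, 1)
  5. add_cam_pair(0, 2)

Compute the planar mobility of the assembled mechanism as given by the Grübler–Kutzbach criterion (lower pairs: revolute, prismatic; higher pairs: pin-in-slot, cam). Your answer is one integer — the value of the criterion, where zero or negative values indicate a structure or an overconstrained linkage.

[1;0;0] (link 0 is ground)
L+ [2;0;0]
R(1,0)∈J1 [2;1;0]
L+ [3;1;0]
PS(2,1)∈J2 [3;1;1]
C(0,2)∈J2 [3;1;2]
mobility = 6 − 2 − 2 = 2

M = 2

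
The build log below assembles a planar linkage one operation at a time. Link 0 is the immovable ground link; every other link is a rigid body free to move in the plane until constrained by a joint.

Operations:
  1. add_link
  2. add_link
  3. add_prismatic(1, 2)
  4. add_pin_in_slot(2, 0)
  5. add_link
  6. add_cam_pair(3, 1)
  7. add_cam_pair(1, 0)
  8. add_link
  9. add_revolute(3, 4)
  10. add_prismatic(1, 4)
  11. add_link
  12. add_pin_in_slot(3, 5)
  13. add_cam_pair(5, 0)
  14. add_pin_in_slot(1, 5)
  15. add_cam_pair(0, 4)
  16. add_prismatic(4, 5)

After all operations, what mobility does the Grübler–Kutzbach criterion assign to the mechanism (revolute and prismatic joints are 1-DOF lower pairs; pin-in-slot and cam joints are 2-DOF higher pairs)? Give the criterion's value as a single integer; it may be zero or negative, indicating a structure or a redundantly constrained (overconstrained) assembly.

M = 0

[1;0;0] (link 0 is ground)
L+ [2;0;0]
L+ [3;0;0]
P(1,2)∈J1 [3;1;0]
PS(2,0)∈J2 [3;1;1]
L+ [4;1;1]
C(3,1)∈J2 [4;1;2]
C(1,0)∈J2 [4;1;3]
L+ [5;1;3]
R(3,4)∈J1 [5;2;3]
P(1,4)∈J1 [5;3;3]
L+ [6;3;3]
PS(3,5)∈J2 [6;3;4]
C(5,0)∈J2 [6;3;5]
PS(1,5)∈J2 [6;3;6]
C(0,4)∈J2 [6;3;7]
P(4,5)∈J1 [6;4;7]
mobility = 15 − 8 − 7 = 0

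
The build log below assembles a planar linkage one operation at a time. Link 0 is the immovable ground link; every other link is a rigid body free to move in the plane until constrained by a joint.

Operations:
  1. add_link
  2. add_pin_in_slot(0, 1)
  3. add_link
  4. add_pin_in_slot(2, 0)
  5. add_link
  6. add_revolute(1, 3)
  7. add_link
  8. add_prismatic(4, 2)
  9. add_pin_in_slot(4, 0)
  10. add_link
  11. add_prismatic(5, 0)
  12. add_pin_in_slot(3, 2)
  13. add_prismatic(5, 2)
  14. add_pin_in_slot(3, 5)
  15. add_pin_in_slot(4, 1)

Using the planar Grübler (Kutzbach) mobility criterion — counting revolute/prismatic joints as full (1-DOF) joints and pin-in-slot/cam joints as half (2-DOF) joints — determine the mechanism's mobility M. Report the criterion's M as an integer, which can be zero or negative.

(L,J1,J2)=(1,0,0); link0 fixed
link1: (2,0,0)
PS 0-1 [J2]: (2,0,1)
link2: (3,0,1)
PS 2-0 [J2]: (3,0,2)
link3: (4,0,2)
R 1-3 [J1]: (4,1,2)
link4: (5,1,2)
P 4-2 [J1]: (5,2,2)
PS 4-0 [J2]: (5,2,3)
link5: (6,2,3)
P 5-0 [J1]: (6,3,3)
PS 3-2 [J2]: (6,3,4)
P 5-2 [J1]: (6,4,4)
PS 3-5 [J2]: (6,4,5)
PS 4-1 [J2]: (6,4,6)
Grübler: 3·5 − 2·4 − 6 = 1

M = 1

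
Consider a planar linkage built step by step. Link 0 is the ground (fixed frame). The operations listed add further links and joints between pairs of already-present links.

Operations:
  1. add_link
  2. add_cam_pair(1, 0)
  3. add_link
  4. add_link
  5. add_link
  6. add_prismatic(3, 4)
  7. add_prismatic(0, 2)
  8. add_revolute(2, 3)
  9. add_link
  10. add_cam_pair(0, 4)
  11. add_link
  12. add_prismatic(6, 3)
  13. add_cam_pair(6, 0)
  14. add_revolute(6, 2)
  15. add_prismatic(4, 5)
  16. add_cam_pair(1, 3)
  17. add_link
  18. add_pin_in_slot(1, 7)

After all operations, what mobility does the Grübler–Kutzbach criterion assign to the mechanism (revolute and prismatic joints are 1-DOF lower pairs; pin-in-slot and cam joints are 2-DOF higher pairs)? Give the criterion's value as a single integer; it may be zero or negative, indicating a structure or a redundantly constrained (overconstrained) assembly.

ground; <1,0,0>
#1 <2,0,0>
C:1↔0 J2 <2,0,1>
#2 <3,0,1>
#3 <4,0,1>
#4 <5,0,1>
P:3↔4 J1 <5,1,1>
P:0↔2 J1 <5,2,1>
R:2↔3 J1 <5,3,1>
#5 <6,3,1>
C:0↔4 J2 <6,3,2>
#6 <7,3,2>
P:6↔3 J1 <7,4,2>
C:6↔0 J2 <7,4,3>
R:6↔2 J1 <7,5,3>
P:4↔5 J1 <7,6,3>
C:1↔3 J2 <7,6,4>
#7 <8,6,4>
PS:1↔7 J2 <8,6,5>
3×7 − 2×6 − 1×5 = 4

M = 4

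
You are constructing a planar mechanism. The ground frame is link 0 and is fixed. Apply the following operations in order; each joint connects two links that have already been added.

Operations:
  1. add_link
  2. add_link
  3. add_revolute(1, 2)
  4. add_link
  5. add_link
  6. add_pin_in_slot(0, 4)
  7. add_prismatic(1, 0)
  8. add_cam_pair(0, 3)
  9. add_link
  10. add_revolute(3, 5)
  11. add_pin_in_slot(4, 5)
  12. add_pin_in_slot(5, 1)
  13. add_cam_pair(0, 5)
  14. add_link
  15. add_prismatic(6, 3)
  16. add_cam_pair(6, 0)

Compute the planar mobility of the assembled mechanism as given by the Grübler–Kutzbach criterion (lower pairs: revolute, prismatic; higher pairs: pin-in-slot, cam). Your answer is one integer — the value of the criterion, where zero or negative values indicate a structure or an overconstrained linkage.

[1;0;0] (link 0 is ground)
L+ [2;0;0]
L+ [3;0;0]
R(1,2)∈J1 [3;1;0]
L+ [4;1;0]
L+ [5;1;0]
PS(0,4)∈J2 [5;1;1]
P(1,0)∈J1 [5;2;1]
C(0,3)∈J2 [5;2;2]
L+ [6;2;2]
R(3,5)∈J1 [6;3;2]
PS(4,5)∈J2 [6;3;3]
PS(5,1)∈J2 [6;3;4]
C(0,5)∈J2 [6;3;5]
L+ [7;3;5]
P(6,3)∈J1 [7;4;5]
C(6,0)∈J2 [7;4;6]
mobility = 18 − 8 − 6 = 4

M = 4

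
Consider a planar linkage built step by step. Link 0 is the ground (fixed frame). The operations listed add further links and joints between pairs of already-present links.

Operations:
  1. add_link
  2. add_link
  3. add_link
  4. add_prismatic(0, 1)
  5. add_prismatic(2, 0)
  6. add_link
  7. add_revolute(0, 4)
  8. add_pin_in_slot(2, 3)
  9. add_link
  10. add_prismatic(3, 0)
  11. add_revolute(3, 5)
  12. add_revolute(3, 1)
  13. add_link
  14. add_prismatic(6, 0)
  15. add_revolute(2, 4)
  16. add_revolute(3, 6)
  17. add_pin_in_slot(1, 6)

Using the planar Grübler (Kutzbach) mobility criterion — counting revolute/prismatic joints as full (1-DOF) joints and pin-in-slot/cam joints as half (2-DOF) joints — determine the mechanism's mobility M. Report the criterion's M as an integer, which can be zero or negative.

(L,J1,J2)=(1,0,0); link0 fixed
link1: (2,0,0)
link2: (3,0,0)
link3: (4,0,0)
P 0-1 [J1]: (4,1,0)
P 2-0 [J1]: (4,2,0)
link4: (5,2,0)
R 0-4 [J1]: (5,3,0)
PS 2-3 [J2]: (5,3,1)
link5: (6,3,1)
P 3-0 [J1]: (6,4,1)
R 3-5 [J1]: (6,5,1)
R 3-1 [J1]: (6,6,1)
link6: (7,6,1)
P 6-0 [J1]: (7,7,1)
R 2-4 [J1]: (7,8,1)
R 3-6 [J1]: (7,9,1)
PS 1-6 [J2]: (7,9,2)
Grübler: 3·6 − 2·9 − 2 = -2

M = -2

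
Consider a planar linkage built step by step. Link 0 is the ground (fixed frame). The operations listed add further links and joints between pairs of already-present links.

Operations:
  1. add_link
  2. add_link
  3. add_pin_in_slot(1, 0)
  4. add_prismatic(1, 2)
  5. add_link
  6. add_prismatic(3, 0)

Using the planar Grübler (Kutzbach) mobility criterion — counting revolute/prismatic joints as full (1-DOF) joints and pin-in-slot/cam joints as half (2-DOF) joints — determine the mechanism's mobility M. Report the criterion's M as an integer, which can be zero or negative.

ground; <1,0,0>
#1 <2,0,0>
#2 <3,0,0>
PS:1↔0 J2 <3,0,1>
P:1↔2 J1 <3,1,1>
#3 <4,1,1>
P:3↔0 J1 <4,2,1>
3×3 − 2×2 − 1×1 = 4

M = 4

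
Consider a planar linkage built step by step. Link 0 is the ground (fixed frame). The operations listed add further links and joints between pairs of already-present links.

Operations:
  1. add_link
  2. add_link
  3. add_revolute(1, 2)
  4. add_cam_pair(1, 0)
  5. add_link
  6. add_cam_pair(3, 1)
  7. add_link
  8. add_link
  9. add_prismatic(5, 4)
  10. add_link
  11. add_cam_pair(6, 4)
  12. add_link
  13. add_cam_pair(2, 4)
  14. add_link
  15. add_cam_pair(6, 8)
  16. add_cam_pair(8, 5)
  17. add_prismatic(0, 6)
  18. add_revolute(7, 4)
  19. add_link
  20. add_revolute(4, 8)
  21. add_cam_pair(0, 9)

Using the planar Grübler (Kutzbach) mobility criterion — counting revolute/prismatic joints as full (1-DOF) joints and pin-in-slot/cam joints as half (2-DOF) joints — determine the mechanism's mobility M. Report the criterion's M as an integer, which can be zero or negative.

M = 10

[1;0;0] (link 0 is ground)
L+ [2;0;0]
L+ [3;0;0]
R(1,2)∈J1 [3;1;0]
C(1,0)∈J2 [3;1;1]
L+ [4;1;1]
C(3,1)∈J2 [4;1;2]
L+ [5;1;2]
L+ [6;1;2]
P(5,4)∈J1 [6;2;2]
L+ [7;2;2]
C(6,4)∈J2 [7;2;3]
L+ [8;2;3]
C(2,4)∈J2 [8;2;4]
L+ [9;2;4]
C(6,8)∈J2 [9;2;5]
C(8,5)∈J2 [9;2;6]
P(0,6)∈J1 [9;3;6]
R(7,4)∈J1 [9;4;6]
L+ [10;4;6]
R(4,8)∈J1 [10;5;6]
C(0,9)∈J2 [10;5;7]
mobility = 27 − 10 − 7 = 10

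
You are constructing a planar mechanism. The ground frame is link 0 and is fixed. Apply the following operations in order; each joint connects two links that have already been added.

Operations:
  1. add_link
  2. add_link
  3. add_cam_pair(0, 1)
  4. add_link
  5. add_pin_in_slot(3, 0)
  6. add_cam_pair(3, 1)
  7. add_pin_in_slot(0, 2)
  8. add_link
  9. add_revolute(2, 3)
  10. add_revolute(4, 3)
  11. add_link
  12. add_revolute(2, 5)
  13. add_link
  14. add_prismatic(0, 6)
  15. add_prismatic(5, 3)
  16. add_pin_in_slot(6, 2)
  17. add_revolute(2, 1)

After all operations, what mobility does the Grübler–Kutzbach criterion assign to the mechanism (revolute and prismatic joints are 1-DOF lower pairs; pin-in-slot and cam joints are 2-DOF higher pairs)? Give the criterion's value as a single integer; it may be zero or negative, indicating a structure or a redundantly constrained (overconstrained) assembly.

M = 1

[1;0;0] (link 0 is ground)
L+ [2;0;0]
L+ [3;0;0]
C(0,1)∈J2 [3;0;1]
L+ [4;0;1]
PS(3,0)∈J2 [4;0;2]
C(3,1)∈J2 [4;0;3]
PS(0,2)∈J2 [4;0;4]
L+ [5;0;4]
R(2,3)∈J1 [5;1;4]
R(4,3)∈J1 [5;2;4]
L+ [6;2;4]
R(2,5)∈J1 [6;3;4]
L+ [7;3;4]
P(0,6)∈J1 [7;4;4]
P(5,3)∈J1 [7;5;4]
PS(6,2)∈J2 [7;5;5]
R(2,1)∈J1 [7;6;5]
mobility = 18 − 12 − 5 = 1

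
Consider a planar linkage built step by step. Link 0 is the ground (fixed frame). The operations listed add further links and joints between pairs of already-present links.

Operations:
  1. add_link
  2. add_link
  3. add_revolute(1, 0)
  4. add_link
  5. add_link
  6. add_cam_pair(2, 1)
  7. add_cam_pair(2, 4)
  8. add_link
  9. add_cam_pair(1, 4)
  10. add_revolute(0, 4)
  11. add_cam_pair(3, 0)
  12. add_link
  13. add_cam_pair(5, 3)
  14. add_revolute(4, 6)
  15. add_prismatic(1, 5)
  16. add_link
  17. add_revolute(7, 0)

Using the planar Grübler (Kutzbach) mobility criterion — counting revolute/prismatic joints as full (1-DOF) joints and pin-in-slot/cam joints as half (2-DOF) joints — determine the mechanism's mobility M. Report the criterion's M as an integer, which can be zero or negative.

M = 6

[1;0;0] (link 0 is ground)
L+ [2;0;0]
L+ [3;0;0]
R(1,0)∈J1 [3;1;0]
L+ [4;1;0]
L+ [5;1;0]
C(2,1)∈J2 [5;1;1]
C(2,4)∈J2 [5;1;2]
L+ [6;1;2]
C(1,4)∈J2 [6;1;3]
R(0,4)∈J1 [6;2;3]
C(3,0)∈J2 [6;2;4]
L+ [7;2;4]
C(5,3)∈J2 [7;2;5]
R(4,6)∈J1 [7;3;5]
P(1,5)∈J1 [7;4;5]
L+ [8;4;5]
R(7,0)∈J1 [8;5;5]
mobility = 21 − 10 − 5 = 6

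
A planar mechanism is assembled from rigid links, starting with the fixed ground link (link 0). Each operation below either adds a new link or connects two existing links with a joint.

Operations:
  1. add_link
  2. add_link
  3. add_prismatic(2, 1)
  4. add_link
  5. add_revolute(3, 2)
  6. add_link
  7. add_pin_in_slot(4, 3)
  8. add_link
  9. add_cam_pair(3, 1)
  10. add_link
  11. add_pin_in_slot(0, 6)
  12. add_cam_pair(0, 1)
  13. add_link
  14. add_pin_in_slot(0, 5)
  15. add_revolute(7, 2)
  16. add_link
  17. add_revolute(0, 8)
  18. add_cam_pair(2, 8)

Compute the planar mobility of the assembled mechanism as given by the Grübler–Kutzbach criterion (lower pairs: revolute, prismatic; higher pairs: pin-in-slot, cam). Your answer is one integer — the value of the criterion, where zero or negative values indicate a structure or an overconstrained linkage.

M = 10

L=1 J1=0 J2=0
add link → L=2 J1=0 J2=0
add link → L=3 J1=0 J2=0
P@2,1 dof=1 J1 → L=3 J1=1 J2=0
add link → L=4 J1=1 J2=0
R@3,2 dof=1 J1 → L=4 J1=2 J2=0
add link → L=5 J1=2 J2=0
PS@4,3 dof=2 J2 → L=5 J1=2 J2=1
add link → L=6 J1=2 J2=1
C@3,1 dof=2 J2 → L=6 J1=2 J2=2
add link → L=7 J1=2 J2=2
PS@0,6 dof=2 J2 → L=7 J1=2 J2=3
C@0,1 dof=2 J2 → L=7 J1=2 J2=4
add link → L=8 J1=2 J2=4
PS@0,5 dof=2 J2 → L=8 J1=2 J2=5
R@7,2 dof=1 J1 → L=8 J1=3 J2=5
add link → L=9 J1=3 J2=5
R@0,8 dof=1 J1 → L=9 J1=4 J2=5
C@2,8 dof=2 J2 → L=9 J1=4 J2=6
M=3(L−1)−2J1−J2=3·8−2·4−6=10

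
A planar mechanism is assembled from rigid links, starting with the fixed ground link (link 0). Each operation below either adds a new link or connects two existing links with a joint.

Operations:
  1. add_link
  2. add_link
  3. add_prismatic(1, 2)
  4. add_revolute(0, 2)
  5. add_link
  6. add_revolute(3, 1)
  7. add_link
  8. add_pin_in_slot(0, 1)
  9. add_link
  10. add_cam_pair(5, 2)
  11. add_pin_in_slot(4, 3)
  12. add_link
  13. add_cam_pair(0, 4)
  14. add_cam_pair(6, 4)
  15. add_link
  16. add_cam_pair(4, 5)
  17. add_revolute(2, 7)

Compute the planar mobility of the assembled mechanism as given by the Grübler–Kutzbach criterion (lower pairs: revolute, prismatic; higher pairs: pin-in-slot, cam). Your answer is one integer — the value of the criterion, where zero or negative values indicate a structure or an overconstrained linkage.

M = 7

link 0 = ground. State L|J1|J2 = 1|0|0
+link1  2|0|0
+link2  3|0|0
P(1,2) f=1→J1  3|1|0
R(0,2) f=1→J1  3|2|0
+link3  4|2|0
R(3,1) f=1→J1  4|3|0
+link4  5|3|0
PS(0,1) f=2→J2  5|3|1
+link5  6|3|1
C(5,2) f=2→J2  6|3|2
PS(4,3) f=2→J2  6|3|3
+link6  7|3|3
C(0,4) f=2→J2  7|3|4
C(6,4) f=2→J2  7|3|5
+link7  8|3|5
C(4,5) f=2→J2  8|3|6
R(2,7) f=1→J1  8|4|6
M = 3(8−1)−2·4−6 = 21−8−6 = 7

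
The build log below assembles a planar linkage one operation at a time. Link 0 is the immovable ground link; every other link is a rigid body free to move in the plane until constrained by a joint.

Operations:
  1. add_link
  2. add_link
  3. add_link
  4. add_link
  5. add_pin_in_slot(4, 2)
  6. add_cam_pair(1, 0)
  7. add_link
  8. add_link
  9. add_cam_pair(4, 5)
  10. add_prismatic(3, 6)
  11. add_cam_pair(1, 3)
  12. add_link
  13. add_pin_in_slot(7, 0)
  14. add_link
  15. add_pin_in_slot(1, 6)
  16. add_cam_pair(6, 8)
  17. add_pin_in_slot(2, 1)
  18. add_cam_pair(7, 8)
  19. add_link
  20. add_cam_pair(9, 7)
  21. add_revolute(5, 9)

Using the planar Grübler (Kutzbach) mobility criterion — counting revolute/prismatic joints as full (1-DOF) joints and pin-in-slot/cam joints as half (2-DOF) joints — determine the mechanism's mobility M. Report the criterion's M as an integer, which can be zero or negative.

M = 13

(L,J1,J2)=(1,0,0); link0 fixed
link1: (2,0,0)
link2: (3,0,0)
link3: (4,0,0)
link4: (5,0,0)
PS 4-2 [J2]: (5,0,1)
C 1-0 [J2]: (5,0,2)
link5: (6,0,2)
link6: (7,0,2)
C 4-5 [J2]: (7,0,3)
P 3-6 [J1]: (7,1,3)
C 1-3 [J2]: (7,1,4)
link7: (8,1,4)
PS 7-0 [J2]: (8,1,5)
link8: (9,1,5)
PS 1-6 [J2]: (9,1,6)
C 6-8 [J2]: (9,1,7)
PS 2-1 [J2]: (9,1,8)
C 7-8 [J2]: (9,1,9)
link9: (10,1,9)
C 9-7 [J2]: (10,1,10)
R 5-9 [J1]: (10,2,10)
Grübler: 3·9 − 2·2 − 10 = 13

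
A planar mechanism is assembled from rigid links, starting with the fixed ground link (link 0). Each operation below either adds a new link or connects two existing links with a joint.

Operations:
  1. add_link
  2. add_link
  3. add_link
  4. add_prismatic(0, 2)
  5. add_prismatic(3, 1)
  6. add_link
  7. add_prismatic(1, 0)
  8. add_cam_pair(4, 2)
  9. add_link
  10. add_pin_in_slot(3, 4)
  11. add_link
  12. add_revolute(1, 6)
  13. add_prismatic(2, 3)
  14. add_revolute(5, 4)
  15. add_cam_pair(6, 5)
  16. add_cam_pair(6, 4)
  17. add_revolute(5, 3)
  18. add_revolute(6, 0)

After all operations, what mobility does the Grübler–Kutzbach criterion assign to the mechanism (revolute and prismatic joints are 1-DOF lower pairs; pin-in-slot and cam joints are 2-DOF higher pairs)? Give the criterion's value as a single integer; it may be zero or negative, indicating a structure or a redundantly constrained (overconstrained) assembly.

link 0 = ground. State L|J1|J2 = 1|0|0
+link1  2|0|0
+link2  3|0|0
+link3  4|0|0
P(0,2) f=1→J1  4|1|0
P(3,1) f=1→J1  4|2|0
+link4  5|2|0
P(1,0) f=1→J1  5|3|0
C(4,2) f=2→J2  5|3|1
+link5  6|3|1
PS(3,4) f=2→J2  6|3|2
+link6  7|3|2
R(1,6) f=1→J1  7|4|2
P(2,3) f=1→J1  7|5|2
R(5,4) f=1→J1  7|6|2
C(6,5) f=2→J2  7|6|3
C(6,4) f=2→J2  7|6|4
R(5,3) f=1→J1  7|7|4
R(6,0) f=1→J1  7|8|4
M = 3(7−1)−2·8−4 = 18−16−4 = -2

M = -2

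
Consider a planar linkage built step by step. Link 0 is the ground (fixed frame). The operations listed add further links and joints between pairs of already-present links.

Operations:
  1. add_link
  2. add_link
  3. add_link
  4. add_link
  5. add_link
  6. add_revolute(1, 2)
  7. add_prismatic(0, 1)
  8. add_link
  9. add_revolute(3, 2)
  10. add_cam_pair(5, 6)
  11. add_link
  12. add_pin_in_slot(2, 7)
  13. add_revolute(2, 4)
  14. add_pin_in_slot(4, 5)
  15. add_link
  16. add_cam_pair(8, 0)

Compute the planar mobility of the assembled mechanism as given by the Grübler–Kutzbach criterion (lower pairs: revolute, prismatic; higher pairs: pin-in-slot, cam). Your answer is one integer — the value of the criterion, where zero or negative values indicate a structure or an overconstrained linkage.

link 0 = ground. State L|J1|J2 = 1|0|0
+link1  2|0|0
+link2  3|0|0
+link3  4|0|0
+link4  5|0|0
+link5  6|0|0
R(1,2) f=1→J1  6|1|0
P(0,1) f=1→J1  6|2|0
+link6  7|2|0
R(3,2) f=1→J1  7|3|0
C(5,6) f=2→J2  7|3|1
+link7  8|3|1
PS(2,7) f=2→J2  8|3|2
R(2,4) f=1→J1  8|4|2
PS(4,5) f=2→J2  8|4|3
+link8  9|4|3
C(8,0) f=2→J2  9|4|4
M = 3(9−1)−2·4−4 = 24−8−4 = 12

M = 12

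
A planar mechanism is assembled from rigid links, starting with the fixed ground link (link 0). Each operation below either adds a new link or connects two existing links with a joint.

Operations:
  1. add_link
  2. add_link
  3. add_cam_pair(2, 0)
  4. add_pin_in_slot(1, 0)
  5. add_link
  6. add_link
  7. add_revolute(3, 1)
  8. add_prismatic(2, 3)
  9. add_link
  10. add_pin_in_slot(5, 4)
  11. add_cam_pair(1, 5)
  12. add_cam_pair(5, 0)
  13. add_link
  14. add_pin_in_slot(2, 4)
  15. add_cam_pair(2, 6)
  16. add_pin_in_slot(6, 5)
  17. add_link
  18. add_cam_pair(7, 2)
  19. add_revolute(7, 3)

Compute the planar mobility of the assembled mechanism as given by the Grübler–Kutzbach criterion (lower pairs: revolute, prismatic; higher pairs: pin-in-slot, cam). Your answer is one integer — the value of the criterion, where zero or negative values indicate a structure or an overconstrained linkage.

(L,J1,J2)=(1,0,0); link0 fixed
link1: (2,0,0)
link2: (3,0,0)
C 2-0 [J2]: (3,0,1)
PS 1-0 [J2]: (3,0,2)
link3: (4,0,2)
link4: (5,0,2)
R 3-1 [J1]: (5,1,2)
P 2-3 [J1]: (5,2,2)
link5: (6,2,2)
PS 5-4 [J2]: (6,2,3)
C 1-5 [J2]: (6,2,4)
C 5-0 [J2]: (6,2,5)
link6: (7,2,5)
PS 2-4 [J2]: (7,2,6)
C 2-6 [J2]: (7,2,7)
PS 6-5 [J2]: (7,2,8)
link7: (8,2,8)
C 7-2 [J2]: (8,2,9)
R 7-3 [J1]: (8,3,9)
Grübler: 3·7 − 2·3 − 9 = 6

M = 6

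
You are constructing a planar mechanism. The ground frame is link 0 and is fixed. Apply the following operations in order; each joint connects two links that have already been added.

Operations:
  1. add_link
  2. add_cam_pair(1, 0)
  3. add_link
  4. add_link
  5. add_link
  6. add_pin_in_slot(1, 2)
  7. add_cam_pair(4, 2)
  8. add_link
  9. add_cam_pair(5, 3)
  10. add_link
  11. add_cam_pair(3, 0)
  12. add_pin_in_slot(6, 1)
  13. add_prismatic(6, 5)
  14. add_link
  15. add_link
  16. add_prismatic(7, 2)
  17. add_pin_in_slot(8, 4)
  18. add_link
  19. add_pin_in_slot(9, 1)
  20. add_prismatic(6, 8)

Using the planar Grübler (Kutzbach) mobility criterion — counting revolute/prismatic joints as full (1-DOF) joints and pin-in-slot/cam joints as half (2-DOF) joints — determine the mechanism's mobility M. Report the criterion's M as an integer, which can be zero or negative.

M = 13

ground; <1,0,0>
#1 <2,0,0>
C:1↔0 J2 <2,0,1>
#2 <3,0,1>
#3 <4,0,1>
#4 <5,0,1>
PS:1↔2 J2 <5,0,2>
C:4↔2 J2 <5,0,3>
#5 <6,0,3>
C:5↔3 J2 <6,0,4>
#6 <7,0,4>
C:3↔0 J2 <7,0,5>
PS:6↔1 J2 <7,0,6>
P:6↔5 J1 <7,1,6>
#7 <8,1,6>
#8 <9,1,6>
P:7↔2 J1 <9,2,6>
PS:8↔4 J2 <9,2,7>
#9 <10,2,7>
PS:9↔1 J2 <10,2,8>
P:6↔8 J1 <10,3,8>
3×9 − 2×3 − 1×8 = 13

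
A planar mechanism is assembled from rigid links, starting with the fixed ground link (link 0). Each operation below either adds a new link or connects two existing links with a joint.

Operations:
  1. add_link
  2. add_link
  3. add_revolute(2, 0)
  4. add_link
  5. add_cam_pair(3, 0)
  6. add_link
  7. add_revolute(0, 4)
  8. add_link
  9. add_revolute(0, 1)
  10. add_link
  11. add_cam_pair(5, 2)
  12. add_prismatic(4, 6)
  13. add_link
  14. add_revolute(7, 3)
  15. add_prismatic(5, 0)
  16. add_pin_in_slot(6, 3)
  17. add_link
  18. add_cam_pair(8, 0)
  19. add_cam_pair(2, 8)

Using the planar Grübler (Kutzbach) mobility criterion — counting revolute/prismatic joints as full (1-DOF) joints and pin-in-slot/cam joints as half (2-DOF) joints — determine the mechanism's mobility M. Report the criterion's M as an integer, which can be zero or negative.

M = 7

L=1 J1=0 J2=0
add link → L=2 J1=0 J2=0
add link → L=3 J1=0 J2=0
R@2,0 dof=1 J1 → L=3 J1=1 J2=0
add link → L=4 J1=1 J2=0
C@3,0 dof=2 J2 → L=4 J1=1 J2=1
add link → L=5 J1=1 J2=1
R@0,4 dof=1 J1 → L=5 J1=2 J2=1
add link → L=6 J1=2 J2=1
R@0,1 dof=1 J1 → L=6 J1=3 J2=1
add link → L=7 J1=3 J2=1
C@5,2 dof=2 J2 → L=7 J1=3 J2=2
P@4,6 dof=1 J1 → L=7 J1=4 J2=2
add link → L=8 J1=4 J2=2
R@7,3 dof=1 J1 → L=8 J1=5 J2=2
P@5,0 dof=1 J1 → L=8 J1=6 J2=2
PS@6,3 dof=2 J2 → L=8 J1=6 J2=3
add link → L=9 J1=6 J2=3
C@8,0 dof=2 J2 → L=9 J1=6 J2=4
C@2,8 dof=2 J2 → L=9 J1=6 J2=5
M=3(L−1)−2J1−J2=3·8−2·6−5=7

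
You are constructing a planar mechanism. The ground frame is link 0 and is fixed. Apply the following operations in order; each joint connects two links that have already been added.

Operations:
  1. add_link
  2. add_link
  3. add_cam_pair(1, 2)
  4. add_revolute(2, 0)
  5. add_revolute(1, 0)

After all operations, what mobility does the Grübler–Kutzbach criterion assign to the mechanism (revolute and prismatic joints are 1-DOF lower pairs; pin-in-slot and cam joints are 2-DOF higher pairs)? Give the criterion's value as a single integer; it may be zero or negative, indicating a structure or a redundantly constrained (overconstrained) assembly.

M = 1

[1;0;0] (link 0 is ground)
L+ [2;0;0]
L+ [3;0;0]
C(1,2)∈J2 [3;0;1]
R(2,0)∈J1 [3;1;1]
R(1,0)∈J1 [3;2;1]
mobility = 6 − 4 − 1 = 1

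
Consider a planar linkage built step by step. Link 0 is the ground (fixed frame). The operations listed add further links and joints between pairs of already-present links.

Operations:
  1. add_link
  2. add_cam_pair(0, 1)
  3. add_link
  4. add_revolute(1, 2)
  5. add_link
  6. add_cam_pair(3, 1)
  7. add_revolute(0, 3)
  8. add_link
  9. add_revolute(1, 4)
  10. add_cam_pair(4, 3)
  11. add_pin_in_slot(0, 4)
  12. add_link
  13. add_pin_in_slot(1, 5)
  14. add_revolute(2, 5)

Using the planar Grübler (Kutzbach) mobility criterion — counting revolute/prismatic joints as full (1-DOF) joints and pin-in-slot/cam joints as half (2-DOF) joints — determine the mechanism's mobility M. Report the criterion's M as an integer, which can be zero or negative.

M = 2

ground; <1,0,0>
#1 <2,0,0>
C:0↔1 J2 <2,0,1>
#2 <3,0,1>
R:1↔2 J1 <3,1,1>
#3 <4,1,1>
C:3↔1 J2 <4,1,2>
R:0↔3 J1 <4,2,2>
#4 <5,2,2>
R:1↔4 J1 <5,3,2>
C:4↔3 J2 <5,3,3>
PS:0↔4 J2 <5,3,4>
#5 <6,3,4>
PS:1↔5 J2 <6,3,5>
R:2↔5 J1 <6,4,5>
3×5 − 2×4 − 1×5 = 2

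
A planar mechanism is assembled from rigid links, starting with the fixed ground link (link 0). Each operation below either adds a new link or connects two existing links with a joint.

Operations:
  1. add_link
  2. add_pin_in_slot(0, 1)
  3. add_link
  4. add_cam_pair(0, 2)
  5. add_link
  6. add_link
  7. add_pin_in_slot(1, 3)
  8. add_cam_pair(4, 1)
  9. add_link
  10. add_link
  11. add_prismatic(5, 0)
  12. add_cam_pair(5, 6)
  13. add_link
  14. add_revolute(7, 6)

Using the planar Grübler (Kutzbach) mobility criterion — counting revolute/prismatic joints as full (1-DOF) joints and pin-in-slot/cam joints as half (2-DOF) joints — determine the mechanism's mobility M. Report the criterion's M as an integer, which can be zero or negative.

M = 12

[1;0;0] (link 0 is ground)
L+ [2;0;0]
PS(0,1)∈J2 [2;0;1]
L+ [3;0;1]
C(0,2)∈J2 [3;0;2]
L+ [4;0;2]
L+ [5;0;2]
PS(1,3)∈J2 [5;0;3]
C(4,1)∈J2 [5;0;4]
L+ [6;0;4]
L+ [7;0;4]
P(5,0)∈J1 [7;1;4]
C(5,6)∈J2 [7;1;5]
L+ [8;1;5]
R(7,6)∈J1 [8;2;5]
mobility = 21 − 4 − 5 = 12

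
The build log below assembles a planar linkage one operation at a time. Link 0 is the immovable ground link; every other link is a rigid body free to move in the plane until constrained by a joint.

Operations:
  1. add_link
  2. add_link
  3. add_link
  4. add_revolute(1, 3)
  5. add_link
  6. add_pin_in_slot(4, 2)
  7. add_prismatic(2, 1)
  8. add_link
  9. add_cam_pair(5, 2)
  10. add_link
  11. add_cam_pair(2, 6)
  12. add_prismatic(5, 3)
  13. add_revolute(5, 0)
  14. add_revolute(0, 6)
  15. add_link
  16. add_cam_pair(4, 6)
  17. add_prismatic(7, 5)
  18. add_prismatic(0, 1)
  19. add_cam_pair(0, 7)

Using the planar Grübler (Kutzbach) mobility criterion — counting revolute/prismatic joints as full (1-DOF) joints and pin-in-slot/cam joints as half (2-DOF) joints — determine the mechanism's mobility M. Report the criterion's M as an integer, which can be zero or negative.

M = 2

L=1 J1=0 J2=0
add link → L=2 J1=0 J2=0
add link → L=3 J1=0 J2=0
add link → L=4 J1=0 J2=0
R@1,3 dof=1 J1 → L=4 J1=1 J2=0
add link → L=5 J1=1 J2=0
PS@4,2 dof=2 J2 → L=5 J1=1 J2=1
P@2,1 dof=1 J1 → L=5 J1=2 J2=1
add link → L=6 J1=2 J2=1
C@5,2 dof=2 J2 → L=6 J1=2 J2=2
add link → L=7 J1=2 J2=2
C@2,6 dof=2 J2 → L=7 J1=2 J2=3
P@5,3 dof=1 J1 → L=7 J1=3 J2=3
R@5,0 dof=1 J1 → L=7 J1=4 J2=3
R@0,6 dof=1 J1 → L=7 J1=5 J2=3
add link → L=8 J1=5 J2=3
C@4,6 dof=2 J2 → L=8 J1=5 J2=4
P@7,5 dof=1 J1 → L=8 J1=6 J2=4
P@0,1 dof=1 J1 → L=8 J1=7 J2=4
C@0,7 dof=2 J2 → L=8 J1=7 J2=5
M=3(L−1)−2J1−J2=3·7−2·7−5=2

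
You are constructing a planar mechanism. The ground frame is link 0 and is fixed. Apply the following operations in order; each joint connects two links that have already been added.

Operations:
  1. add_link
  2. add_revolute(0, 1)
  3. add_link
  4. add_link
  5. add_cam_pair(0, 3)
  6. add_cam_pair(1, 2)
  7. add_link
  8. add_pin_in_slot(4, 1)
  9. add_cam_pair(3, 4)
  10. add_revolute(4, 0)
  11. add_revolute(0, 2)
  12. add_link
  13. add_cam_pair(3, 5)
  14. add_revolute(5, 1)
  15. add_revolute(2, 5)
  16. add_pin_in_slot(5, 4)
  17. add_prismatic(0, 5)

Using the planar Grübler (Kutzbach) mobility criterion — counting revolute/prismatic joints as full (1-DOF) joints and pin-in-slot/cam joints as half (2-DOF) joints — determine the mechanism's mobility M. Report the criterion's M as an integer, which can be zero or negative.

ground; <1,0,0>
#1 <2,0,0>
R:0↔1 J1 <2,1,0>
#2 <3,1,0>
#3 <4,1,0>
C:0↔3 J2 <4,1,1>
C:1↔2 J2 <4,1,2>
#4 <5,1,2>
PS:4↔1 J2 <5,1,3>
C:3↔4 J2 <5,1,4>
R:4↔0 J1 <5,2,4>
R:0↔2 J1 <5,3,4>
#5 <6,3,4>
C:3↔5 J2 <6,3,5>
R:5↔1 J1 <6,4,5>
R:2↔5 J1 <6,5,5>
PS:5↔4 J2 <6,5,6>
P:0↔5 J1 <6,6,6>
3×5 − 2×6 − 1×6 = -3

M = -3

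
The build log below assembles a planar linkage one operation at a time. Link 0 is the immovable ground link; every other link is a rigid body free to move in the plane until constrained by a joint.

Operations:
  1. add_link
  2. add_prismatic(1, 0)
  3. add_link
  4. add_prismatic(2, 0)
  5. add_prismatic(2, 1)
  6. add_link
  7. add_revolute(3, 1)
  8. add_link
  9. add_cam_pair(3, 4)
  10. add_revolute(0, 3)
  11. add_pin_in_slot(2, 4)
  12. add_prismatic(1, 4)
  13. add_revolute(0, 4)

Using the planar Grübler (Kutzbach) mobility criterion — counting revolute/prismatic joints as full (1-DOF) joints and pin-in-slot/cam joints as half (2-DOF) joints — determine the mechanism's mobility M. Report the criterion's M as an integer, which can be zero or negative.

M = -4

link 0 = ground. State L|J1|J2 = 1|0|0
+link1  2|0|0
P(1,0) f=1→J1  2|1|0
+link2  3|1|0
P(2,0) f=1→J1  3|2|0
P(2,1) f=1→J1  3|3|0
+link3  4|3|0
R(3,1) f=1→J1  4|4|0
+link4  5|4|0
C(3,4) f=2→J2  5|4|1
R(0,3) f=1→J1  5|5|1
PS(2,4) f=2→J2  5|5|2
P(1,4) f=1→J1  5|6|2
R(0,4) f=1→J1  5|7|2
M = 3(5−1)−2·7−2 = 12−14−2 = -4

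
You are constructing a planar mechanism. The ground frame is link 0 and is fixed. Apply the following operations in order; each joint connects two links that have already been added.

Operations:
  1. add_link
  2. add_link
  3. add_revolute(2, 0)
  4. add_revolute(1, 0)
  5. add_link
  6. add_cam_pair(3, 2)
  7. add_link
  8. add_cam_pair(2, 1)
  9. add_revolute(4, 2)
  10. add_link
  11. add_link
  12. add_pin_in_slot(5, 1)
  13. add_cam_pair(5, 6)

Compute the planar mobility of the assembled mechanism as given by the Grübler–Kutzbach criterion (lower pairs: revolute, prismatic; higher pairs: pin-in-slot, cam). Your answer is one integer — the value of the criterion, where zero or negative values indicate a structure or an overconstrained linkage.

M = 8

[1;0;0] (link 0 is ground)
L+ [2;0;0]
L+ [3;0;0]
R(2,0)∈J1 [3;1;0]
R(1,0)∈J1 [3;2;0]
L+ [4;2;0]
C(3,2)∈J2 [4;2;1]
L+ [5;2;1]
C(2,1)∈J2 [5;2;2]
R(4,2)∈J1 [5;3;2]
L+ [6;3;2]
L+ [7;3;2]
PS(5,1)∈J2 [7;3;3]
C(5,6)∈J2 [7;3;4]
mobility = 18 − 6 − 4 = 8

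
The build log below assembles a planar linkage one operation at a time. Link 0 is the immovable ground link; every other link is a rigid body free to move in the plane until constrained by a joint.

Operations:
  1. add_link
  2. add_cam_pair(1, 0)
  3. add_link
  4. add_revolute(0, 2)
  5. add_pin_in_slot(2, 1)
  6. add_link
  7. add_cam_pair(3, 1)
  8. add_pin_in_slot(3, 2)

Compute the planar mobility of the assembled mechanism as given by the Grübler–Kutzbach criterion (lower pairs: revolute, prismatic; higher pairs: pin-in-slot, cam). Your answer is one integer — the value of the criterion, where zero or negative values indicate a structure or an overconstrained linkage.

link 0 = ground. State L|J1|J2 = 1|0|0
+link1  2|0|0
C(1,0) f=2→J2  2|0|1
+link2  3|0|1
R(0,2) f=1→J1  3|1|1
PS(2,1) f=2→J2  3|1|2
+link3  4|1|2
C(3,1) f=2→J2  4|1|3
PS(3,2) f=2→J2  4|1|4
M = 3(4−1)−2·1−4 = 9−2−4 = 3

M = 3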